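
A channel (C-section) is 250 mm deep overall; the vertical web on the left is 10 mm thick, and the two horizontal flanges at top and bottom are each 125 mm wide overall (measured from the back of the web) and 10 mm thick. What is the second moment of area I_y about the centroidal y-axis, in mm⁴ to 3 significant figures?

Split into non-overlapping primitives; take the origin at the lower-left of the bounding box.
Web: 10 × 250, A = 2 500 mm², x = 5 mm, Ī = 20 833 mm⁴.
Top flange (beyond web): 115 × 10, A = 1 150 mm², x = 67.5 mm, Ī = 1 267 396 mm⁴.
Bottom flange (beyond web): 115 × 10, A = 1 150 mm², x = 67.5 mm, Ī = 1 267 396 mm⁴.
Centroid: x̄ = ΣA·x / ΣA = 34.948 mm.
Transfer each piece to the centroidal y-axis using Ī + A·d² with d = x − 34.948:
  web: d = -29.948 mm → contributes +2 263 028 mm⁴
  top flange (beyond web): d = 32.552 mm → contributes +2 485 980 mm⁴
  bottom flange (beyond web): d = 32.552 mm → contributes +2 485 980 mm⁴
Total I = 7 234 987 mm⁴.

I_y ≈ 7.23 × 10⁶ mm⁴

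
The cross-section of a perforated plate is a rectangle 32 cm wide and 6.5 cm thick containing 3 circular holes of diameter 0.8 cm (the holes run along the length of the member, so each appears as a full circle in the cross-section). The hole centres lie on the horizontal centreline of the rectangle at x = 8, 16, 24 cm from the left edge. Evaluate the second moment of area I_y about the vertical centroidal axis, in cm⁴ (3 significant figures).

Break the section into simple shapes (no overlaps), measuring from the bottom-left corner of the bounding box.
Plate: 32 × 6.5, A = 208 cm², x = 16 cm, Ī = 17 749 cm⁴.
Hole 1 (subtracted): ⌀0.8, A = 0.50265 cm², x = 8 cm, Ī = 0.020106 cm⁴.
Hole 2 (subtracted): ⌀0.8, A = 0.50265 cm², x = 16 cm, Ī = 0.020106 cm⁴.
Hole 3 (subtracted): ⌀0.8, A = 0.50265 cm², x = 24 cm, Ī = 0.020106 cm⁴.
By symmetry the centroid is at mid-width, x̄ = 16 cm.
Transfer each piece to the vertical centroidal axis using Ī + A·d² with d = x − 16:
  plate: d = 0 cm → contributes +17 749 cm⁴
  hole 1: d = -8 cm → contributes −32.19 cm⁴
  hole 2: d = 0 cm → contributes −0.020106 cm⁴
  hole 3: d = 8 cm → contributes −32.19 cm⁴
Total I = 17 685 cm⁴.

I_y ≈ 1.77 × 10⁴ cm⁴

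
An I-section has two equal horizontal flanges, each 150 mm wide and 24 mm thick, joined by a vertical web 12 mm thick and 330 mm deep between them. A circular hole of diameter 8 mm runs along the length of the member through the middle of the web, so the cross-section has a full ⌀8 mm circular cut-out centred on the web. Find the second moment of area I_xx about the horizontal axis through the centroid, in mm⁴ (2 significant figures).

Break the section into simple shapes (no overlaps), measuring from the bottom-left corner of the bounding box.
Bottom flange: 150 × 24, A = 3 600 mm², y = 12 mm, Ī = 172 800 mm⁴.
Web: 12 × 330, A = 3 960 mm², y = 189 mm, Ī = 35 937 000 mm⁴.
Top flange: 150 × 24, A = 3 600 mm², y = 366 mm, Ī = 172 800 mm⁴.
Hole (subtracted): ⌀8, A = 50.27 mm², y = 189 mm, Ī = 201.1 mm⁴.
By symmetry the centroid is at mid-height, ȳ = 189 mm.
Transfer each piece to the horizontal axis through the centroid using Ī + A·d² with d = y − 189:
  bottom flange: d = -177 mm → contributes +112 957 200 mm⁴
  web: d = 0 mm → contributes +35 937 000 mm⁴
  top flange: d = 177 mm → contributes +112 957 200 mm⁴
  hole: d = 0 mm → contributes −201.1 mm⁴
Total I = 261 851 199 mm⁴.

I_xx ≈ 2.6 × 10⁸ mm⁴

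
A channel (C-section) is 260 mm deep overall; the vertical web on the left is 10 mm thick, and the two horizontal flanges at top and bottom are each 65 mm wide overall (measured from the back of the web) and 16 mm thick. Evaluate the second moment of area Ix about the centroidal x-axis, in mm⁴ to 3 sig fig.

Ix ≈ 4.09 × 10⁷ mm⁴

Break the section into simple shapes (no overlaps), measuring from the bottom-left corner of the bounding box.
Web: 10 × 260, A = 2 600 mm², y = 130 mm, Ī = 14 646 667 mm⁴.
Top flange (beyond web): 55 × 16, A = 880 mm², y = 252 mm, Ī = 18 773 mm⁴.
Bottom flange (beyond web): 55 × 16, A = 880 mm², y = 8 mm, Ī = 18 773 mm⁴.
By symmetry the centroid is at mid-height, ȳ = 130 mm.
Transfer each piece to the centroidal x-axis using Ī + A·d² with d = y − 130:
  web: d = 0 mm → contributes +14 646 667 mm⁴
  top flange (beyond web): d = 122 mm → contributes +13 116 693 mm⁴
  bottom flange (beyond web): d = -122 mm → contributes +13 116 693 mm⁴
Total I = 40 880 053 mm⁴.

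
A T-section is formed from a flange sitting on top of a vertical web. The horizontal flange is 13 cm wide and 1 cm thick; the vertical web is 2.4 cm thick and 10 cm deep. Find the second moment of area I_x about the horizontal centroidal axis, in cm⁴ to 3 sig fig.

Decompose the section into non-overlapping parts with the origin at the bottom-left of its bounding rectangle.
Flange: 13 × 1, A = 13 cm², y = 10.5 cm, Ī = 1.0833 cm⁴.
Web: 2.4 × 10, A = 24 cm², y = 5 cm, Ī = 200 cm⁴.
Centroid: ȳ = ΣA·y / ΣA = 6.9324 cm.
Transfer each piece to the horizontal centroidal axis using Ī + A·d² with d = y − 6.9324:
  flange: d = 3.5676 cm → contributes +166.54 cm⁴
  web: d = -1.9324 cm → contributes +289.62 cm⁴
Total I = 456.16 cm⁴.

I_x ≈ 456 cm⁴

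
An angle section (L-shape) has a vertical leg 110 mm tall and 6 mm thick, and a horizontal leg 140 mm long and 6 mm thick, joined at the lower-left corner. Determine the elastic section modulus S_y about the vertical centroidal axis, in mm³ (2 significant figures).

Split into non-overlapping primitives; take the origin at the lower-left of the bounding box.
Vertical leg: 6 × 110, A = 660 mm², x = 3 mm, Ī = 1 980 mm⁴.
Horizontal leg (remainder): 134 × 6, A = 804 mm², x = 73 mm, Ī = 1 203 052 mm⁴.
Centroid: x̄ = ΣA·x / ΣA = 41.44 mm.
Transfer each piece to the vertical centroidal axis using Ī + A·d² with d = x − 41.44:
  vertical leg: d = -38.44 mm → contributes +977 351 mm⁴
  horizontal leg (remainder): d = 31.56 mm → contributes +2 003 730 mm⁴
Total I = 2 981 081 mm⁴.
Extreme fibre distance c = 98.56 mm; S = I/c = 30 247 mm³.

S_y ≈ 3.0 × 10⁴ mm³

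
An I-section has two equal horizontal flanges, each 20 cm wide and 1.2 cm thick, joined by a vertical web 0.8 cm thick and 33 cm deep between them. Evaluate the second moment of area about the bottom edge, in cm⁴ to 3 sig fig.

Decompose the section into non-overlapping parts with the origin at the bottom-left of its bounding rectangle.
Bottom flange: 20 × 1.2, A = 24 cm², y = 0.6 cm, Ī = 2.88 cm⁴.
Web: 0.8 × 33, A = 26.4 cm², y = 17.7 cm, Ī = 2395.8 cm⁴.
Top flange: 20 × 1.2, A = 24 cm², y = 34.8 cm, Ī = 2.88 cm⁴.
Transfer each piece to the base of the section using Ī + A·d² with d = y − 0:
  bottom flange: d = 0.6 cm → contributes +11.52 cm⁴
  web: d = 17.7 cm → contributes +10 667 cm⁴
  top flange: d = 34.8 cm → contributes +29 068 cm⁴
Total I = 39 746 cm⁴.

I_base ≈ 3.97 × 10⁴ cm⁴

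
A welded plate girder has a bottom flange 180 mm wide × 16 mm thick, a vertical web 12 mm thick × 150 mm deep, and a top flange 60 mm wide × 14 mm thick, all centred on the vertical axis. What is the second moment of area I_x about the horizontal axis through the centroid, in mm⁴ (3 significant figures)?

Break the section into simple shapes (no overlaps), measuring from the bottom-left corner of the bounding box.
Bottom plate: 180 × 16, A = 2 880 mm², y = 8 mm, Ī = 61 440 mm⁴.
Web plate: 12 × 150, A = 1 800 mm², y = 91 mm, Ī = 3 375 000 mm⁴.
Top plate: 60 × 14, A = 840 mm², y = 173 mm, Ī = 13 720 mm⁴.
Centroid: ȳ = ΣA·y / ΣA = 60.174 mm.
Transfer each piece to the horizontal axis through the centroid using Ī + A·d² with d = y − 60.174:
  bottom plate: d = -52.174 mm → contributes +7 901 138 mm⁴
  web plate: d = 30.826 mm → contributes +5 085 446 mm⁴
  top plate: d = 112.83 mm → contributes +10 706 690 mm⁴
Total I = 23 693 273 mm⁴.

I_x ≈ 2.37 × 10⁷ mm⁴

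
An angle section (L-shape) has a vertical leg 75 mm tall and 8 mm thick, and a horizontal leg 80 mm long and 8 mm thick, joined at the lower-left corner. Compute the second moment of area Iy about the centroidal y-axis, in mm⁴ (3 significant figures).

Break the section into simple shapes (no overlaps), measuring from the bottom-left corner of the bounding box.
Vertical leg: 8 × 75, A = 600 mm², x = 4 mm, Ī = 3 200 mm⁴.
Horizontal leg (remainder): 72 × 8, A = 576 mm², x = 44 mm, Ī = 248 832 mm⁴.
Centroid: x̄ = ΣA·x / ΣA = 23.592 mm.
Transfer each piece to the centroidal y-axis using Ī + A·d² with d = x − 23.592:
  vertical leg: d = -19.592 mm → contributes +233 504 mm⁴
  horizontal leg (remainder): d = 20.408 mm → contributes +488 732 mm⁴
Total I = 722 236 mm⁴.

Iy ≈ 7.22 × 10⁵ mm⁴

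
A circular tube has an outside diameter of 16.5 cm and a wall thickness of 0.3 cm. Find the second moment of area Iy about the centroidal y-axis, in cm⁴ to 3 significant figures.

Iy ≈ 501 cm⁴

Decompose the section into non-overlapping parts with the origin at the bottom-left of its bounding rectangle.
Outer circle: ⌀16.5, A = 213.82 cm², x = 8.25 cm, Ī = 3638.4 cm⁴.
Bore (subtracted): ⌀15.9, A = 198.56 cm², x = 8.25 cm, Ī = 3137.3 cm⁴.
By symmetry the centroid is at mid-width, x̄ = 8.25 cm.
All pieces are centred on the centroidal y-axis, so I = ΣĪ (holes subtracted) = 501.04 cm⁴.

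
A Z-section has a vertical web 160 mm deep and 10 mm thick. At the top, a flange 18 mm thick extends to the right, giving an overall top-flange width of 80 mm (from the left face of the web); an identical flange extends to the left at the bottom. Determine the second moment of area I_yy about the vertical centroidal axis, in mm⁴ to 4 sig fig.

I_yy ≈ 5.074 × 10⁶ mm⁴

Decompose the section into non-overlapping parts with the origin at the bottom-left of its bounding rectangle.
Web: 10 × 160, A = 1 600 mm², x = 75 mm, Ī = 13333.3 mm⁴.
Top flange (beyond web): 70 × 18, A = 1 260 mm², x = 115 mm, Ī = 514 500 mm⁴.
Bottom flange (beyond web): 70 × 18, A = 1 260 mm², x = 35 mm, Ī = 514 500 mm⁴.
Centroid: x̄ = ΣA·x / ΣA = 75 mm.
Transfer each piece to the vertical centroidal axis using Ī + A·d² with d = x − 75:
  web: d = 0 mm → contributes +13333.3 mm⁴
  top flange (beyond web): d = 40 mm → contributes +2 530 500 mm⁴
  bottom flange (beyond web): d = -40 mm → contributes +2 530 500 mm⁴
Total I = 5 074 333 mm⁴.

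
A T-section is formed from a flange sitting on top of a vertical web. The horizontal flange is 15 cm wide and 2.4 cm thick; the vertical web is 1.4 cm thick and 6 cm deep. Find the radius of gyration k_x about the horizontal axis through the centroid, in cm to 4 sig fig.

Decompose the section into non-overlapping parts with the origin at the bottom-left of its bounding rectangle.
Flange: 15 × 2.4, A = 36 cm², y = 7.2 cm, Ī = 17.28 cm⁴.
Web: 1.4 × 6, A = 8.4 cm², y = 3 cm, Ī = 25.2 cm⁴.
Centroid: ȳ = ΣA·y / ΣA = 6.40541 cm.
Transfer each piece to the horizontal axis through the centroid using Ī + A·d² with d = y − 6.40541:
  flange: d = 0.794595 cm → contributes +40.0097 cm⁴
  web: d = -3.40541 cm → contributes +122.613 cm⁴
Total I = 162.623 cm⁴.
Radius of gyration: k = √(I/A) = √(162.623 / 44.4) = 1.91381 cm.

k_x ≈ 1.914 cm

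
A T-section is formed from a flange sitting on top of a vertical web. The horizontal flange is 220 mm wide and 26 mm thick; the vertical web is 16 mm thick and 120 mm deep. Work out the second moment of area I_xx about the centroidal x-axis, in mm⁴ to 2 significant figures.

I_xx ≈ 1.0 × 10⁷ mm⁴

Decompose the section into non-overlapping parts with the origin at the bottom-left of its bounding rectangle.
Flange: 220 × 26, A = 5 720 mm², y = 133 mm, Ī = 322 227 mm⁴.
Web: 16 × 120, A = 1 920 mm², y = 60 mm, Ī = 2 304 000 mm⁴.
Centroid: ȳ = ΣA·y / ΣA = 114.7 mm.
Transfer each piece to the centroidal x-axis using Ī + A·d² with d = y − 114.7:
  flange: d = 18.35 mm → contributes +2 247 345 mm⁴
  web: d = -54.65 mm → contributes +8 039 249 mm⁴
Total I = 10 286 594 mm⁴.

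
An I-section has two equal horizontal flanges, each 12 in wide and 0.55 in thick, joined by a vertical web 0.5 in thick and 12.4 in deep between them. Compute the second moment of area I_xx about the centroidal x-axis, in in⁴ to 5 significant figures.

Break the section into simple shapes (no overlaps), measuring from the bottom-left corner of the bounding box.
Bottom flange: 12 × 0.55, A = 6.6 in², y = 0.275 in, Ī = 0.166375 in⁴.
Web: 0.5 × 12.4, A = 6.2 in², y = 6.75 in, Ī = 79.44267 in⁴.
Top flange: 12 × 0.55, A = 6.6 in², y = 13.225 in, Ī = 0.166375 in⁴.
By symmetry the centroid is at mid-height, ȳ = 6.75 in.
Transfer each piece to the centroidal x-axis using Ī + A·d² with d = y − 6.75:
  bottom flange: d = -6.475 in → contributes +276.8755 in⁴
  web: d = 0 in → contributes +79.44267 in⁴
  top flange: d = 6.475 in → contributes +276.8755 in⁴
Total I = 633.1937 in⁴.

I_xx ≈ 633.19 in⁴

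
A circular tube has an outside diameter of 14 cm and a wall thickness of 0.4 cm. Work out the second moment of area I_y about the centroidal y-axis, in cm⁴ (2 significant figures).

Break the section into simple shapes (no overlaps), measuring from the bottom-left corner of the bounding box.
Outer circle: ⌀14, A = 153.9 cm², x = 7 cm, Ī = 1 886 cm⁴.
Bore (subtracted): ⌀13.2, A = 136.8 cm², x = 7 cm, Ī = 1 490 cm⁴.
By symmetry the centroid is at mid-width, x̄ = 7 cm.
All pieces are centred on the centroidal y-axis, so I = ΣĪ (holes subtracted) = 395.5 cm⁴.

I_y ≈ 400 cm⁴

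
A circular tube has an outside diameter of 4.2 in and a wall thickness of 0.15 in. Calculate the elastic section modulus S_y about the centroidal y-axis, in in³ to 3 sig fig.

Split into non-overlapping primitives; take the origin at the lower-left of the bounding box.
Outer circle: ⌀4.2, A = 13.854 in², x = 2.1 in, Ī = 15.275 in⁴.
Bore (subtracted): ⌀3.9, A = 11.946 in², x = 2.1 in, Ī = 11.356 in⁴.
By symmetry the centroid is at mid-width, x̄ = 2.1 in.
All pieces are centred on the centroidal y-axis, so I = ΣĪ (holes subtracted) = 3.9184 in⁴.
Extreme fibre distance c = 2.1 in; S = I/c = 1.8659 in³.

S_y ≈ 1.87 in³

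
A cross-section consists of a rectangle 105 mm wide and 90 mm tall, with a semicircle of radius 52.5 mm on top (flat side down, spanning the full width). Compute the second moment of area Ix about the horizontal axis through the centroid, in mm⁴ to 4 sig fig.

Decompose the section into non-overlapping parts with the origin at the bottom-left of its bounding rectangle.
Rectangular body: 105 × 90, A = 9 450 mm², y = 45 mm, Ī = 6 378 750 mm⁴.
Semicircular cap: semicircle r = 52.5, A = 4329.51 mm², y = 112.282 mm, Ī = 833 814 mm⁴.
Centroid: ȳ = ΣA·y / ΣA = 66.1398 mm.
Transfer each piece to the horizontal axis through the centroid using Ī + A·d² with d = y − 66.1398:
  rectangular body: d = -21.1398 mm → contributes +10 601 887 mm⁴
  semicircular cap: d = 46.1419 mm → contributes +10 051 641 mm⁴
Total I = 20 653 528 mm⁴.

Ix ≈ 2.065 × 10⁷ mm⁴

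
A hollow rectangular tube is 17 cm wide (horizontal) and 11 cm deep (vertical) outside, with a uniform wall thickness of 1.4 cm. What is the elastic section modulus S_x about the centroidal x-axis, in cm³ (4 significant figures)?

Split into non-overlapping primitives; take the origin at the lower-left of the bounding box.
Outer rectangle: 17 × 11, A = 187 cm², y = 5.5 cm, Ī = 1885.58 cm⁴.
Inner void (subtracted): 14.2 × 8.2, A = 116.44 cm², y = 5.5 cm, Ī = 652.452 cm⁴.
By symmetry the centroid is at mid-height, ȳ = 5.5 cm.
All pieces are centred on the centroidal x-axis, so I = ΣĪ (holes subtracted) = 1233.13 cm⁴.
Extreme fibre distance c = 5.5 cm; S = I/c = 224.206 cm³.

S_x ≈ 224.2 cm³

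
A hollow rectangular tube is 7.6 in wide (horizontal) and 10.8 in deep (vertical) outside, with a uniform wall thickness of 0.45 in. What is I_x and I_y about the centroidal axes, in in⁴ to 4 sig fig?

I_x ≈ 256.1 in⁴, I_y ≈ 146.9 in⁴

Treat the section as a set of non-overlapping primitives; coordinates are from the bounding-box lower-left.
Outer rectangle: 7.6 × 10.8, A = 82.08 in², y = 5.4 in, Ī = 797.818 in⁴.
Inner void (subtracted): 6.7 × 9.9, A = 66.33 in², y = 5.4 in, Ī = 541.75 in⁴.
By symmetry the centroid is at mid-height, ȳ = 5.4 in.
All pieces are centred on the centroidal x-axis, so I = ΣĪ (holes subtracted) = 256.067 in⁴.
Repeating about the centroidal y-axis gives I_y = 146.949 in⁴.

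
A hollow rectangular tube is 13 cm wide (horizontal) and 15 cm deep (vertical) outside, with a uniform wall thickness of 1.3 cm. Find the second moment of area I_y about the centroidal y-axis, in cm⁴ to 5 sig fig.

I_y ≈ 1583.9 cm⁴

Decompose the section into non-overlapping parts with the origin at the bottom-left of its bounding rectangle.
Outer rectangle: 13 × 15, A = 195 cm², x = 6.5 cm, Ī = 2746.25 cm⁴.
Inner void (subtracted): 10.4 × 12.4, A = 128.96 cm², x = 6.5 cm, Ī = 1162.359 cm⁴.
By symmetry the centroid is at mid-width, x̄ = 6.5 cm.
All pieces are centred on the centroidal y-axis, so I = ΣĪ (holes subtracted) = 1583.891 cm⁴.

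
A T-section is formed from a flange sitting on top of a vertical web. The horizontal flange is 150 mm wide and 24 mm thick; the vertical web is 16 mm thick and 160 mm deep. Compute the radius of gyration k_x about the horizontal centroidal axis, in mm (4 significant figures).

k_x ≈ 54.50 mm

Split into non-overlapping primitives; take the origin at the lower-left of the bounding box.
Flange: 150 × 24, A = 3 600 mm², y = 172 mm, Ī = 172 800 mm⁴.
Web: 16 × 160, A = 2 560 mm², y = 80 mm, Ī = 5 461 333 mm⁴.
Centroid: ȳ = ΣA·y / ΣA = 133.766 mm.
Transfer each piece to the horizontal centroidal axis using Ī + A·d² with d = y − 133.766:
  flange: d = 38.2338 mm → contributes +5 435 355 mm⁴
  web: d = -53.7662 mm → contributes +12 861 802 mm⁴
Total I = 18 297 157 mm⁴.
Radius of gyration: k = √(I/A) = √(18 297 157 / 6 160) = 54.5006 mm.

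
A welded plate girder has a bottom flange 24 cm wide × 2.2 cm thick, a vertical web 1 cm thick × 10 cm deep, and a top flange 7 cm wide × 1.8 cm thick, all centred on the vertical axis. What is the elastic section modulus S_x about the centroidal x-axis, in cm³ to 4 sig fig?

S_x ≈ 168.3 cm³

Split into non-overlapping primitives; take the origin at the lower-left of the bounding box.
Bottom plate: 24 × 2.2, A = 52.8 cm², y = 1.1 cm, Ī = 21.296 cm⁴.
Web plate: 1 × 10, A = 10 cm², y = 7.2 cm, Ī = 83.3333 cm⁴.
Top plate: 7 × 1.8, A = 12.6 cm², y = 13.1 cm, Ī = 3.402 cm⁴.
Centroid: ȳ = ΣA·y / ΣA = 3.91432 cm.
Transfer each piece to the centroidal x-axis using Ī + A·d² with d = y − 3.91432:
  bottom plate: d = -2.81432 cm → contributes +439.494 cm⁴
  web plate: d = 3.28568 cm → contributes +191.29 cm⁴
  top plate: d = 9.18568 cm → contributes +1066.55 cm⁴
Total I = 1697.33 cm⁴.
Extreme fibre distance c = 10.0857 cm; S = I/c = 168.291 cm³.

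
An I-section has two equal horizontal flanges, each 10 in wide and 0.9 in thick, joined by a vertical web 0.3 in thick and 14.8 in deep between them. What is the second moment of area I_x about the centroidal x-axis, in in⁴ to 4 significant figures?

Decompose the section into non-overlapping parts with the origin at the bottom-left of its bounding rectangle.
Bottom flange: 10 × 0.9, A = 9 in², y = 0.45 in, Ī = 0.6075 in⁴.
Web: 0.3 × 14.8, A = 4.44 in², y = 8.3 in, Ī = 81.0448 in⁴.
Top flange: 10 × 0.9, A = 9 in², y = 16.15 in, Ī = 0.6075 in⁴.
By symmetry the centroid is at mid-height, ȳ = 8.3 in.
Transfer each piece to the centroidal x-axis using Ī + A·d² with d = y − 8.3:
  bottom flange: d = -7.85 in → contributes +555.21 in⁴
  web: d = 0 in → contributes +81.0448 in⁴
  top flange: d = 7.85 in → contributes +555.21 in⁴
Total I = 1191.46 in⁴.

I_x ≈ 1191 in⁴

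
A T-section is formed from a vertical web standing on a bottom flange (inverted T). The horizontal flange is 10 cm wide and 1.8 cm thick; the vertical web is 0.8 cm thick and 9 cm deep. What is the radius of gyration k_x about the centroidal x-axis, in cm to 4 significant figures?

Break the section into simple shapes (no overlaps), measuring from the bottom-left corner of the bounding box.
Flange: 10 × 1.8, A = 18 cm², y = 0.9 cm, Ī = 4.86 cm⁴.
Web: 0.8 × 9, A = 7.2 cm², y = 6.3 cm, Ī = 48.6 cm⁴.
Centroid: ȳ = ΣA·y / ΣA = 2.44286 cm.
Transfer each piece to the centroidal x-axis using Ī + A·d² with d = y − 2.44286:
  flange: d = -1.54286 cm → contributes +47.7073 cm⁴
  web: d = 3.85714 cm → contributes +155.718 cm⁴
Total I = 203.426 cm⁴.
Radius of gyration: k = √(I/A) = √(203.426 / 25.2) = 2.84121 cm.

k_x ≈ 2.841 cm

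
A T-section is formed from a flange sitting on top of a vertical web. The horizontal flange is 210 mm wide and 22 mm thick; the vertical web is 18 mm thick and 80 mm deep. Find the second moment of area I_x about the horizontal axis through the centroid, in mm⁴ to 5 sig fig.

Treat the section as a set of non-overlapping primitives; coordinates are from the bounding-box lower-left.
Flange: 210 × 22, A = 4 620 mm², y = 91 mm, Ī = 186 340 mm⁴.
Web: 18 × 80, A = 1 440 mm², y = 40 mm, Ī = 768 000 mm⁴.
Centroid: ȳ = ΣA·y / ΣA = 78.88119 mm.
Transfer each piece to the horizontal axis through the centroid using Ī + A·d² with d = y − 78.88119:
  flange: d = 12.11881 mm → contributes +864859.1 mm⁴
  web: d = -38.88119 mm → contributes +2 944 915 mm⁴
Total I = 3 809 774 mm⁴.

I_x ≈ 3.8098 × 10⁶ mm⁴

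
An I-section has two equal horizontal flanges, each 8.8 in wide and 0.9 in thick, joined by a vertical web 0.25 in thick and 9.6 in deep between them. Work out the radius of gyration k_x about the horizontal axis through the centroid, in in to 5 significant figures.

Decompose the section into non-overlapping parts with the origin at the bottom-left of its bounding rectangle.
Bottom flange: 8.8 × 0.9, A = 7.92 in², y = 0.45 in, Ī = 0.5346 in⁴.
Web: 0.25 × 9.6, A = 2.4 in², y = 5.7 in, Ī = 18.432 in⁴.
Top flange: 8.8 × 0.9, A = 7.92 in², y = 10.95 in, Ī = 0.5346 in⁴.
By symmetry the centroid is at mid-height, ȳ = 5.7 in.
Transfer each piece to the horizontal axis through the centroid using Ī + A·d² with d = y − 5.7:
  bottom flange: d = -5.25 in → contributes +218.8296 in⁴
  web: d = 0 in → contributes +18.432 in⁴
  top flange: d = 5.25 in → contributes +218.8296 in⁴
Total I = 456.0912 in⁴.
Radius of gyration: k = √(I/A) = √(456.0912 / 18.24) = 5.0005 in.

k_x ≈ 5.0005 in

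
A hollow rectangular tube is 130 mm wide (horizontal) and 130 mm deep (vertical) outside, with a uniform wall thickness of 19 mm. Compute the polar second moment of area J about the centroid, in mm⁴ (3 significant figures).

Split into non-overlapping primitives; take the origin at the lower-left of the bounding box.
Outer rectangle: 130 × 130, A = 16 900 mm², y = 65 mm, Ī = 23 800 833 mm⁴.
Inner void (subtracted): 92 × 92, A = 8 464 mm², y = 65 mm, Ī = 5 969 941 mm⁴.
By symmetry the centroid is at mid-height, ȳ = 65 mm.
All pieces are centred on the centroidal x-axis, so I = ΣĪ (holes subtracted) = 17 830 892 mm⁴.
Repeating about the centroidal y-axis gives I_y = 17 830 892 mm⁴.
Polar second moment: J = I_x + I_y = 35 661 784 mm⁴.

J ≈ 3.57 × 10⁷ mm⁴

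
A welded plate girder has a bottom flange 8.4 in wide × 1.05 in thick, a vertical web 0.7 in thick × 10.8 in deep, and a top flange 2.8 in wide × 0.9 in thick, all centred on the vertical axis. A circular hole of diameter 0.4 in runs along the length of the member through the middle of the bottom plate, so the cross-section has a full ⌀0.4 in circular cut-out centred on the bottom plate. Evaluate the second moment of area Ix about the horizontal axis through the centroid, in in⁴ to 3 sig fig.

Ix ≈ 394 in⁴

Treat the section as a set of non-overlapping primitives; coordinates are from the bounding-box lower-left.
Bottom plate: 8.4 × 1.05, A = 8.82 in², y = 0.525 in, Ī = 0.81034 in⁴.
Web plate: 0.7 × 10.8, A = 7.56 in², y = 6.45 in, Ī = 73.483 in⁴.
Top plate: 2.8 × 0.9, A = 2.52 in², y = 12.3 in, Ī = 0.1701 in⁴.
Hole (subtracted): ⌀0.4, A = 0.12566 in², y = 0.525 in, Ī = 0.0012566 in⁴.
Centroid: ȳ = ΣA·y / ΣA = 4.4914 in.
Transfer each piece to the horizontal axis through the centroid using Ī + A·d² with d = y − 4.4914:
  bottom plate: d = -3.9664 in → contributes +139.57 in⁴
  web plate: d = 1.9586 in → contributes +102.49 in⁴
  top plate: d = 7.8086 in → contributes +153.83 in⁴
  hole: d = -3.9664 in → contributes −1.9782 in⁴
Total I = 393.9 in⁴.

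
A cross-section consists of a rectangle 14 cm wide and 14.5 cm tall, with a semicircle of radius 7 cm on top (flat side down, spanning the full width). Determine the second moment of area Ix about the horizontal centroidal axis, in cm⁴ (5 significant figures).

Ix ≈ 9650.4 cm⁴

Split into non-overlapping primitives; take the origin at the lower-left of the bounding box.
Rectangular body: 14 × 14.5, A = 203 cm², y = 7.25 cm, Ī = 3556.729 cm⁴.
Semicircular cap: semicircle r = 7, A = 76.96902 cm², y = 17.47089 cm, Ī = 263.5265 cm⁴.
Centroid: ȳ = ΣA·y / ΣA = 10.05993 cm.
Transfer each piece to the horizontal centroidal axis using Ī + A·d² with d = y − 10.05993:
  rectangular body: d = -2.809925 cm → contributes +5159.552 cm⁴
  semicircular cap: d = 7.410967 cm → contributes +4490.852 cm⁴
Total I = 9650.404 cm⁴.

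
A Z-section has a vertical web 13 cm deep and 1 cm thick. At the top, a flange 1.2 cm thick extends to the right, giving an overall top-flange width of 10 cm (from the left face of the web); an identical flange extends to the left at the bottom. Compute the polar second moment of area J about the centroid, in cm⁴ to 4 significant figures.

J ≈ 1624 cm⁴

Split into non-overlapping primitives; take the origin at the lower-left of the bounding box.
Web: 1 × 13, A = 13 cm², y = 6.5 cm, Ī = 183.083 cm⁴.
Top flange (beyond web): 9 × 1.2, A = 10.8 cm², y = 12.4 cm, Ī = 1.296 cm⁴.
Bottom flange (beyond web): 9 × 1.2, A = 10.8 cm², y = 0.6 cm, Ī = 1.296 cm⁴.
Centroid: ȳ = ΣA·y / ΣA = 6.5 cm.
Transfer each piece to the centroidal x-axis using Ī + A·d² with d = y − 6.5:
  web: d = 0 cm → contributes +183.083 cm⁴
  top flange (beyond web): d = 5.9 cm → contributes +377.244 cm⁴
  bottom flange (beyond web): d = -5.9 cm → contributes +377.244 cm⁴
Total I = 937.571 cm⁴.
For the y-axis: x̄ = 9.5 cm.
Repeating about the centroidal y-axis gives I_y = 686.883 cm⁴.
Polar second moment: J = I_x + I_y = 1624.45 cm⁴.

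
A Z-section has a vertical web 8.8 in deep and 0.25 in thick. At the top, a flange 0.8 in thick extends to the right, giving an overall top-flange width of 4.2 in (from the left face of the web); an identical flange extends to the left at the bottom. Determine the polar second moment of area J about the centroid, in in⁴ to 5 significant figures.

J ≈ 151.75 in⁴

Decompose the section into non-overlapping parts with the origin at the bottom-left of its bounding rectangle.
Web: 0.25 × 8.8, A = 2.2 in², y = 4.4 in, Ī = 14.19733 in⁴.
Top flange (beyond web): 3.95 × 0.8, A = 3.16 in², y = 8.4 in, Ī = 0.1685333 in⁴.
Bottom flange (beyond web): 3.95 × 0.8, A = 3.16 in², y = 0.4 in, Ī = 0.1685333 in⁴.
Centroid: ȳ = ΣA·y / ΣA = 4.4 in.
Transfer each piece to the centroidal x-axis using Ī + A·d² with d = y − 4.4:
  web: d = 0 in → contributes +14.19733 in⁴
  top flange (beyond web): d = 4 in → contributes +50.72853 in⁴
  bottom flange (beyond web): d = -4 in → contributes +50.72853 in⁴
Total I = 115.6544 in⁴.
For the y-axis: x̄ = 4.075 in.
Repeating about the centroidal y-axis gives I_y = 36.09998 in⁴.
Polar second moment: J = I_x + I_y = 151.7544 in⁴.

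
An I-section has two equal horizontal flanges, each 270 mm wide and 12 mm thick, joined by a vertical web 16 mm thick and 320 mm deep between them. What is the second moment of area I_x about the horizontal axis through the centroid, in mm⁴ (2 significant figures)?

Break the section into simple shapes (no overlaps), measuring from the bottom-left corner of the bounding box.
Bottom flange: 270 × 12, A = 3 240 mm², y = 6 mm, Ī = 38 880 mm⁴.
Web: 16 × 320, A = 5 120 mm², y = 172 mm, Ī = 43 690 667 mm⁴.
Top flange: 270 × 12, A = 3 240 mm², y = 338 mm, Ī = 38 880 mm⁴.
By symmetry the centroid is at mid-height, ȳ = 172 mm.
Transfer each piece to the horizontal axis through the centroid using Ī + A·d² with d = y − 172:
  bottom flange: d = -166 mm → contributes +89 320 320 mm⁴
  web: d = 0 mm → contributes +43 690 667 mm⁴
  top flange: d = 166 mm → contributes +89 320 320 mm⁴
Total I = 222 331 307 mm⁴.

I_x ≈ 2.2 × 10⁸ mm⁴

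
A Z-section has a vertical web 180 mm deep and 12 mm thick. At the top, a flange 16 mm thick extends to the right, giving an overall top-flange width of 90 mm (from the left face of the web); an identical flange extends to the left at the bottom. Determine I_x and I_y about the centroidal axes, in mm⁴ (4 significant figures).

Break the section into simple shapes (no overlaps), measuring from the bottom-left corner of the bounding box.
Web: 12 × 180, A = 2 160 mm², y = 90 mm, Ī = 5 832 000 mm⁴.
Top flange (beyond web): 78 × 16, A = 1 248 mm², y = 172 mm, Ī = 26 624 mm⁴.
Bottom flange (beyond web): 78 × 16, A = 1 248 mm², y = 8 mm, Ī = 26 624 mm⁴.
Centroid: ȳ = ΣA·y / ΣA = 90 mm.
Transfer each piece to the centroidal x-axis using Ī + A·d² with d = y − 90:
  web: d = 0 mm → contributes +5 832 000 mm⁴
  top flange (beyond web): d = 82 mm → contributes +8 418 176 mm⁴
  bottom flange (beyond web): d = -82 mm → contributes +8 418 176 mm⁴
Total I = 22 668 352 mm⁴.
For the y-axis: x̄ = 84 mm.
Repeating about the centroidal y-axis gives I_y = 6 345 792 mm⁴.

I_x ≈ 2.267 × 10⁷ mm⁴, I_y ≈ 6.346 × 10⁶ mm⁴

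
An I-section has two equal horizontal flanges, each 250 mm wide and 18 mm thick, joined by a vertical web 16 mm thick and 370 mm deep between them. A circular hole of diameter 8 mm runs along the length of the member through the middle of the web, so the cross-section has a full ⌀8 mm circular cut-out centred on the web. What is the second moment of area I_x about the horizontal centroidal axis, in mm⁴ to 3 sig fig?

I_x ≈ 4.07 × 10⁸ mm⁴

Treat the section as a set of non-overlapping primitives; coordinates are from the bounding-box lower-left.
Bottom flange: 250 × 18, A = 4 500 mm², y = 9 mm, Ī = 121 500 mm⁴.
Web: 16 × 370, A = 5 920 mm², y = 203 mm, Ī = 67 537 333 mm⁴.
Top flange: 250 × 18, A = 4 500 mm², y = 397 mm, Ī = 121 500 mm⁴.
Hole (subtracted): ⌀8, A = 50.265 mm², y = 203 mm, Ī = 201.06 mm⁴.
By symmetry the centroid is at mid-height, ȳ = 203 mm.
Transfer each piece to the horizontal centroidal axis using Ī + A·d² with d = y − 203:
  bottom flange: d = -194 mm → contributes +169 483 500 mm⁴
  web: d = 0 mm → contributes +67 537 333 mm⁴
  top flange: d = 194 mm → contributes +169 483 500 mm⁴
  hole: d = 0 mm → contributes −201.06 mm⁴
Total I = 406 504 132 mm⁴.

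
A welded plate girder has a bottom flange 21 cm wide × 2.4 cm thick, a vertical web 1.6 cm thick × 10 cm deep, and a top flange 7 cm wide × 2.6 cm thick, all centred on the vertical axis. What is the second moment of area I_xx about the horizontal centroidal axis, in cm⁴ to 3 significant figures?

I_xx ≈ 2360 cm⁴

Decompose the section into non-overlapping parts with the origin at the bottom-left of its bounding rectangle.
Bottom plate: 21 × 2.4, A = 50.4 cm², y = 1.2 cm, Ī = 24.192 cm⁴.
Web plate: 1.6 × 10, A = 16 cm², y = 7.4 cm, Ī = 133.33 cm⁴.
Top plate: 7 × 2.6, A = 18.2 cm², y = 13.7 cm, Ī = 10.253 cm⁴.
Centroid: ȳ = ΣA·y / ΣA = 5.0617 cm.
Transfer each piece to the horizontal centroidal axis using Ī + A·d² with d = y − 5.0617:
  bottom plate: d = -3.8617 cm → contributes +775.79 cm⁴
  web plate: d = 2.3383 cm → contributes +220.82 cm⁴
  top plate: d = 8.6383 cm → contributes +1368.3 cm⁴
Total I = 2364.9 cm⁴.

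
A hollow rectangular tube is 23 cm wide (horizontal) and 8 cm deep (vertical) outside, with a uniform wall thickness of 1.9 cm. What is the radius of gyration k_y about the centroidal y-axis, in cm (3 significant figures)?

k_y ≈ 7.38 cm

Treat the section as a set of non-overlapping primitives; coordinates are from the bounding-box lower-left.
Outer rectangle: 23 × 8, A = 184 cm², x = 11.5 cm, Ī = 8111.3 cm⁴.
Inner void (subtracted): 19.2 × 4.2, A = 80.64 cm², x = 11.5 cm, Ī = 2477.3 cm⁴.
By symmetry the centroid is at mid-width, x̄ = 11.5 cm.
All pieces are centred on the centroidal y-axis, so I = ΣĪ (holes subtracted) = 5634.1 cm⁴.
Radius of gyration: k = √(I/A) = √(5634.1 / 103.36) = 7.383 cm.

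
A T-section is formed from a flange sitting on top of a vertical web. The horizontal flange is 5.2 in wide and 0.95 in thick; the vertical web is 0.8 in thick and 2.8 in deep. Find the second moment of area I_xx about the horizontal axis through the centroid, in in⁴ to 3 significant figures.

Decompose the section into non-overlapping parts with the origin at the bottom-left of its bounding rectangle.
Flange: 5.2 × 0.95, A = 4.94 in², y = 3.275 in, Ī = 0.37153 in⁴.
Web: 0.8 × 2.8, A = 2.24 in², y = 1.4 in, Ī = 1.4635 in⁴.
Centroid: ȳ = ΣA·y / ΣA = 2.69 in.
Transfer each piece to the horizontal axis through the centroid using Ī + A·d² with d = y − 2.69:
  flange: d = 0.58496 in → contributes +2.0619 in⁴
  web: d = -1.29 in → contributes +5.1913 in⁴
Total I = 7.2532 in⁴.

I_xx ≈ 7.25 in⁴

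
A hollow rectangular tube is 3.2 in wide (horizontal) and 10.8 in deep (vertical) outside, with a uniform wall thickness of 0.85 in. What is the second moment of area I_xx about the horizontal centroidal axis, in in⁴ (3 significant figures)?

Split into non-overlapping primitives; take the origin at the lower-left of the bounding box.
Outer rectangle: 3.2 × 10.8, A = 34.56 in², y = 5.4 in, Ī = 335.92 in⁴.
Inner void (subtracted): 1.5 × 9.1, A = 13.65 in², y = 5.4 in, Ī = 94.196 in⁴.
By symmetry the centroid is at mid-height, ȳ = 5.4 in.
All pieces are centred on the horizontal centroidal axis, so I = ΣĪ (holes subtracted) = 241.73 in⁴.

I_xx ≈ 242 in⁴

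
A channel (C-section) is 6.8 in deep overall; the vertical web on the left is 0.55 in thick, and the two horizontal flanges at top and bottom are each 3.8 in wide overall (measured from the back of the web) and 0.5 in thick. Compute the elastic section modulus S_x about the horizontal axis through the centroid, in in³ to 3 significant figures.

Break the section into simple shapes (no overlaps), measuring from the bottom-left corner of the bounding box.
Web: 0.55 × 6.8, A = 3.74 in², y = 3.4 in, Ī = 14.411 in⁴.
Top flange (beyond web): 3.25 × 0.5, A = 1.625 in², y = 6.55 in, Ī = 0.033854 in⁴.
Bottom flange (beyond web): 3.25 × 0.5, A = 1.625 in², y = 0.25 in, Ī = 0.033854 in⁴.
By symmetry the centroid is at mid-height, ȳ = 3.4 in.
Transfer each piece to the horizontal axis through the centroid using Ī + A·d² with d = y − 3.4:
  web: d = 0 in → contributes +14.411 in⁴
  top flange (beyond web): d = 3.15 in → contributes +16.158 in⁴
  bottom flange (beyond web): d = -3.15 in → contributes +16.158 in⁴
Total I = 46.727 in⁴.
Extreme fibre distance c = 3.4 in; S = I/c = 13.743 in³.

S_x ≈ 13.7 in³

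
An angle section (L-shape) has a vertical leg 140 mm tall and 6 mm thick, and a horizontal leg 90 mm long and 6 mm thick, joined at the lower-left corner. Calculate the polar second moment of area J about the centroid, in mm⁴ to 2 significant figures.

Decompose the section into non-overlapping parts with the origin at the bottom-left of its bounding rectangle.
Vertical leg: 6 × 140, A = 840 mm², y = 70 mm, Ī = 1 372 000 mm⁴.
Horizontal leg (remainder): 84 × 6, A = 504 mm², y = 3 mm, Ī = 1 512 mm⁴.
Centroid: ȳ = ΣA·y / ΣA = 44.88 mm.
Transfer each piece to the centroidal x-axis using Ī + A·d² with d = y − 44.88:
  vertical leg: d = 25.13 mm → contributes +1 902 263 mm⁴
  horizontal leg (remainder): d = -41.88 mm → contributes +885 284 mm⁴
Total I = 2 787 547 mm⁴.
For the y-axis: x̄ = 19.88 mm.
Repeating about the centroidal y-axis gives I_y = 936 747 mm⁴.
Polar second moment: J = I_x + I_y = 3 724 294 mm⁴.

J ≈ 3.7 × 10⁶ mm⁴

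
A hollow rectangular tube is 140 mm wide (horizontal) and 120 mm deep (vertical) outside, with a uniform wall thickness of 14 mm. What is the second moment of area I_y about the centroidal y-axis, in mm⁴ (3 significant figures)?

Split into non-overlapping primitives; take the origin at the lower-left of the bounding box.
Outer rectangle: 140 × 120, A = 16 800 mm², x = 70 mm, Ī = 27 440 000 mm⁴.
Inner void (subtracted): 112 × 92, A = 10 304 mm², x = 70 mm, Ī = 10 771 115 mm⁴.
By symmetry the centroid is at mid-width, x̄ = 70 mm.
All pieces are centred on the centroidal y-axis, so I = ΣĪ (holes subtracted) = 16 668 885 mm⁴.

I_y ≈ 1.67 × 10⁷ mm⁴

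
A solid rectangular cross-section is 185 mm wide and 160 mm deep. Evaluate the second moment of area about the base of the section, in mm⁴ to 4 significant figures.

The section: 185 × 160, A = 29 600 mm², y = 80 mm, Ī = 63 146 667 mm⁴.
Transfer it to the bottom edge using Ī + A·d² with d = y − 0:
  the section: d = 80 mm → contributes +252 586 667 mm⁴
Total I = 252 586 667 mm⁴.

I_base ≈ 2.526 × 10⁸ mm⁴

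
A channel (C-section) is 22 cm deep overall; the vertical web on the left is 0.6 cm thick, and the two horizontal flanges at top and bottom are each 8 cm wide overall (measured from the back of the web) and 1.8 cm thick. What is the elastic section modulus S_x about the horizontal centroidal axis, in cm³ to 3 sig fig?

S_x ≈ 296 cm³

Split into non-overlapping primitives; take the origin at the lower-left of the bounding box.
Web: 0.6 × 22, A = 13.2 cm², y = 11 cm, Ī = 532.4 cm⁴.
Top flange (beyond web): 7.4 × 1.8, A = 13.32 cm², y = 21.1 cm, Ī = 3.5964 cm⁴.
Bottom flange (beyond web): 7.4 × 1.8, A = 13.32 cm², y = 0.9 cm, Ī = 3.5964 cm⁴.
By symmetry the centroid is at mid-height, ȳ = 11 cm.
Transfer each piece to the horizontal centroidal axis using Ī + A·d² with d = y − 11:
  web: d = 0 cm → contributes +532.4 cm⁴
  top flange (beyond web): d = 10.1 cm → contributes +1362.4 cm⁴
  bottom flange (beyond web): d = -10.1 cm → contributes +1362.4 cm⁴
Total I = 3257.1 cm⁴.
Extreme fibre distance c = 11 cm; S = I/c = 296.1 cm³.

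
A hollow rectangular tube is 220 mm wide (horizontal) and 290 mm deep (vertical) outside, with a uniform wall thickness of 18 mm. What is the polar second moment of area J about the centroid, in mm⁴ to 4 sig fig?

Treat the section as a set of non-overlapping primitives; coordinates are from the bounding-box lower-left.
Outer rectangle: 220 × 290, A = 63 800 mm², y = 145 mm, Ī = 447 131 667 mm⁴.
Inner void (subtracted): 184 × 254, A = 46 736 mm², y = 145 mm, Ī = 251 268 315 mm⁴.
By symmetry the centroid is at mid-height, ȳ = 145 mm.
All pieces are centred on the centroidal x-axis, so I = ΣĪ (holes subtracted) = 195 863 352 mm⁴.
Repeating about the centroidal y-axis gives I_y = 125 468 832 mm⁴.
Polar second moment: J = I_x + I_y = 321 332 184 mm⁴.

J ≈ 3.213 × 10⁸ mm⁴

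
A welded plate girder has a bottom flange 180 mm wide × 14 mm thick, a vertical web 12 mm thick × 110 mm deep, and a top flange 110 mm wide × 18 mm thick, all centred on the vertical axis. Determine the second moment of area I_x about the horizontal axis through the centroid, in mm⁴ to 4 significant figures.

Treat the section as a set of non-overlapping primitives; coordinates are from the bounding-box lower-left.
Bottom plate: 180 × 14, A = 2 520 mm², y = 7 mm, Ī = 41 160 mm⁴.
Web plate: 12 × 110, A = 1 320 mm², y = 69 mm, Ī = 1 331 000 mm⁴.
Top plate: 110 × 18, A = 1 980 mm², y = 133 mm, Ī = 53 460 mm⁴.
Centroid: ȳ = ΣA·y / ΣA = 63.9278 mm.
Transfer each piece to the horizontal axis through the centroid using Ī + A·d² with d = y − 63.9278:
  bottom plate: d = -56.9278 mm → contributes +8 207 922 mm⁴
  web plate: d = 5.07216 mm → contributes +1 364 959 mm⁴
  top plate: d = 69.0722 mm → contributes +9 499 969 mm⁴
Total I = 19 072 850 mm⁴.

I_x ≈ 1.907 × 10⁷ mm⁴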